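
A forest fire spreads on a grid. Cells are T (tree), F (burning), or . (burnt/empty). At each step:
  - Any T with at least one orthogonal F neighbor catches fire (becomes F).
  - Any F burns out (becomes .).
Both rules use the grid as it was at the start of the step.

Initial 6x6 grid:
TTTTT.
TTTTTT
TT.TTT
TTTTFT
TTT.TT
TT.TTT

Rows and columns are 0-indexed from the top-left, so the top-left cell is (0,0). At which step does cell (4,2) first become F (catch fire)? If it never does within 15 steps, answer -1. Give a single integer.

Step 1: cell (4,2)='T' (+4 fires, +1 burnt)
Step 2: cell (4,2)='T' (+6 fires, +4 burnt)
Step 3: cell (4,2)='F' (+7 fires, +6 burnt)
  -> target ignites at step 3
Step 4: cell (4,2)='.' (+5 fires, +7 burnt)
Step 5: cell (4,2)='.' (+5 fires, +5 burnt)
Step 6: cell (4,2)='.' (+3 fires, +5 burnt)
Step 7: cell (4,2)='.' (+1 fires, +3 burnt)
Step 8: cell (4,2)='.' (+0 fires, +1 burnt)
  fire out at step 8

3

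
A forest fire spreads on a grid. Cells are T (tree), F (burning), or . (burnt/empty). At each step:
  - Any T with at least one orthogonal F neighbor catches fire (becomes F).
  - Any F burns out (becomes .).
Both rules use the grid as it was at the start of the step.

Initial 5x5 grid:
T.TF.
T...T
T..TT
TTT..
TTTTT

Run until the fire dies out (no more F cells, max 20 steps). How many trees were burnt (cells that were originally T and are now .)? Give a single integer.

Step 1: +1 fires, +1 burnt (F count now 1)
Step 2: +0 fires, +1 burnt (F count now 0)
Fire out after step 2
Initially T: 15, now '.': 11
Total burnt (originally-T cells now '.'): 1

Answer: 1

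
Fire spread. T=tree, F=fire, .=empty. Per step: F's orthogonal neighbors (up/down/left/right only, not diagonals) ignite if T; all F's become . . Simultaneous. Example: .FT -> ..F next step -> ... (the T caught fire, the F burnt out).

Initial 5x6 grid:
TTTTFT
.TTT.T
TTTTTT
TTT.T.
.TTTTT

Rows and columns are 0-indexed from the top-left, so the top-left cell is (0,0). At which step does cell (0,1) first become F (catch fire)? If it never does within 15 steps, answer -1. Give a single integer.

Step 1: cell (0,1)='T' (+2 fires, +1 burnt)
Step 2: cell (0,1)='T' (+3 fires, +2 burnt)
Step 3: cell (0,1)='F' (+4 fires, +3 burnt)
  -> target ignites at step 3
Step 4: cell (0,1)='.' (+4 fires, +4 burnt)
Step 5: cell (0,1)='.' (+3 fires, +4 burnt)
Step 6: cell (0,1)='.' (+4 fires, +3 burnt)
Step 7: cell (0,1)='.' (+4 fires, +4 burnt)
Step 8: cell (0,1)='.' (+0 fires, +4 burnt)
  fire out at step 8

3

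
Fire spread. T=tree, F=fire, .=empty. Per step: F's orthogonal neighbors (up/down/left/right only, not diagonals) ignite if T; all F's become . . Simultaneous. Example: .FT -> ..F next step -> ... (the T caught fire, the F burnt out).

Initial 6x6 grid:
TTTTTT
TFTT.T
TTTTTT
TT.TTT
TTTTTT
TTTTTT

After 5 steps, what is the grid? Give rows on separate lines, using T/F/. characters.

Step 1: 4 trees catch fire, 1 burn out
  TFTTTT
  F.FT.T
  TFTTTT
  TT.TTT
  TTTTTT
  TTTTTT
Step 2: 6 trees catch fire, 4 burn out
  F.FTTT
  ...F.T
  F.FTTT
  TF.TTT
  TTTTTT
  TTTTTT
Step 3: 4 trees catch fire, 6 burn out
  ...FTT
  .....T
  ...FTT
  F..TTT
  TFTTTT
  TTTTTT
Step 4: 6 trees catch fire, 4 burn out
  ....FT
  .....T
  ....FT
  ...FTT
  F.FTTT
  TFTTTT
Step 5: 6 trees catch fire, 6 burn out
  .....F
  .....T
  .....F
  ....FT
  ...FTT
  F.FTTT

.....F
.....T
.....F
....FT
...FTT
F.FTTT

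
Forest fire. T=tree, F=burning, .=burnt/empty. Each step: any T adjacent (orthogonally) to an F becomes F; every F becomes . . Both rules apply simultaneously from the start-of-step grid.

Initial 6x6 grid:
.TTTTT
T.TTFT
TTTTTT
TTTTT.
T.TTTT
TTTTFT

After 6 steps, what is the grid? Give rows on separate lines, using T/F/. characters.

Step 1: 7 trees catch fire, 2 burn out
  .TTTFT
  T.TF.F
  TTTTFT
  TTTTT.
  T.TTFT
  TTTF.F
Step 2: 9 trees catch fire, 7 burn out
  .TTF.F
  T.F...
  TTTF.F
  TTTTF.
  T.TF.F
  TTF...
Step 3: 5 trees catch fire, 9 burn out
  .TF...
  T.....
  TTF...
  TTTF..
  T.F...
  TF....
Step 4: 4 trees catch fire, 5 burn out
  .F....
  T.....
  TF....
  TTF...
  T.....
  F.....
Step 5: 3 trees catch fire, 4 burn out
  ......
  T.....
  F.....
  TF....
  F.....
  ......
Step 6: 2 trees catch fire, 3 burn out
  ......
  F.....
  ......
  F.....
  ......
  ......

......
F.....
......
F.....
......
......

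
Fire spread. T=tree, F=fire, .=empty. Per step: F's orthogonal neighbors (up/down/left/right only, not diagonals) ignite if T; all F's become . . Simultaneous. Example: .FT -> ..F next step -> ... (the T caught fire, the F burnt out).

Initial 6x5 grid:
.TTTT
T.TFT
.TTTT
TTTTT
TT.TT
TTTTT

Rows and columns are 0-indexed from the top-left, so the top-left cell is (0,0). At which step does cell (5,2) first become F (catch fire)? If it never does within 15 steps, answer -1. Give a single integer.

Step 1: cell (5,2)='T' (+4 fires, +1 burnt)
Step 2: cell (5,2)='T' (+5 fires, +4 burnt)
Step 3: cell (5,2)='T' (+5 fires, +5 burnt)
Step 4: cell (5,2)='T' (+3 fires, +5 burnt)
Step 5: cell (5,2)='F' (+4 fires, +3 burnt)
  -> target ignites at step 5
Step 6: cell (5,2)='.' (+2 fires, +4 burnt)
Step 7: cell (5,2)='.' (+1 fires, +2 burnt)
Step 8: cell (5,2)='.' (+0 fires, +1 burnt)
  fire out at step 8

5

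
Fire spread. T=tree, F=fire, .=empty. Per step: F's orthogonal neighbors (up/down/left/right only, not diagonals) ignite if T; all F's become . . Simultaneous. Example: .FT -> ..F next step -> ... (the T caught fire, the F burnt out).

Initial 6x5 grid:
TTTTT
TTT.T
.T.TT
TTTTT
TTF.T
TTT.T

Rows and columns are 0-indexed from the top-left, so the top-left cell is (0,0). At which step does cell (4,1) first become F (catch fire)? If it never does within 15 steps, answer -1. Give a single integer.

Step 1: cell (4,1)='F' (+3 fires, +1 burnt)
  -> target ignites at step 1
Step 2: cell (4,1)='.' (+4 fires, +3 burnt)
Step 3: cell (4,1)='.' (+5 fires, +4 burnt)
Step 4: cell (4,1)='.' (+3 fires, +5 burnt)
Step 5: cell (4,1)='.' (+5 fires, +3 burnt)
Step 6: cell (4,1)='.' (+3 fires, +5 burnt)
Step 7: cell (4,1)='.' (+1 fires, +3 burnt)
Step 8: cell (4,1)='.' (+0 fires, +1 burnt)
  fire out at step 8

1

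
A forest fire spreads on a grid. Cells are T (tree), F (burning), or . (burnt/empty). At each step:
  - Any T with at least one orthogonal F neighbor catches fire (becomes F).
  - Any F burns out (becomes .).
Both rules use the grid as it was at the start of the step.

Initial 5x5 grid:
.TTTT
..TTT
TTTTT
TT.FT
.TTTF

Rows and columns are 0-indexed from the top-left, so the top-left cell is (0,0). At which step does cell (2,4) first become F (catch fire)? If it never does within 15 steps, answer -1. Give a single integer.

Step 1: cell (2,4)='T' (+3 fires, +2 burnt)
Step 2: cell (2,4)='F' (+4 fires, +3 burnt)
  -> target ignites at step 2
Step 3: cell (2,4)='.' (+5 fires, +4 burnt)
Step 4: cell (2,4)='.' (+4 fires, +5 burnt)
Step 5: cell (2,4)='.' (+2 fires, +4 burnt)
Step 6: cell (2,4)='.' (+0 fires, +2 burnt)
  fire out at step 6

2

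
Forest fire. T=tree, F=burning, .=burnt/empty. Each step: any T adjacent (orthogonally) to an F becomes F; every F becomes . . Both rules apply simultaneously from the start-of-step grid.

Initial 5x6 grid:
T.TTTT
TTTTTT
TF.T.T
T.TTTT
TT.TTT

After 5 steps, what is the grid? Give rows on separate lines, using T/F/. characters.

Step 1: 2 trees catch fire, 1 burn out
  T.TTTT
  TFTTTT
  F..T.T
  T.TTTT
  TT.TTT
Step 2: 3 trees catch fire, 2 burn out
  T.TTTT
  F.FTTT
  ...T.T
  F.TTTT
  TT.TTT
Step 3: 4 trees catch fire, 3 burn out
  F.FTTT
  ...FTT
  ...T.T
  ..TTTT
  FT.TTT
Step 4: 4 trees catch fire, 4 burn out
  ...FTT
  ....FT
  ...F.T
  ..TTTT
  .F.TTT
Step 5: 3 trees catch fire, 4 burn out
  ....FT
  .....F
  .....T
  ..TFTT
  ...TTT

....FT
.....F
.....T
..TFTT
...TTT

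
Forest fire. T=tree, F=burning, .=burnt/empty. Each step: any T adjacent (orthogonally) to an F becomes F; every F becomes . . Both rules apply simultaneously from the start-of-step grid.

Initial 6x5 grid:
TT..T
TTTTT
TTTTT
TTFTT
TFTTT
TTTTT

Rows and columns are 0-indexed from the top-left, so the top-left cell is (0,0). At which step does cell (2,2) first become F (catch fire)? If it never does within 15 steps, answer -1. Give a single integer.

Step 1: cell (2,2)='F' (+6 fires, +2 burnt)
  -> target ignites at step 1
Step 2: cell (2,2)='.' (+8 fires, +6 burnt)
Step 3: cell (2,2)='.' (+6 fires, +8 burnt)
Step 4: cell (2,2)='.' (+4 fires, +6 burnt)
Step 5: cell (2,2)='.' (+2 fires, +4 burnt)
Step 6: cell (2,2)='.' (+0 fires, +2 burnt)
  fire out at step 6

1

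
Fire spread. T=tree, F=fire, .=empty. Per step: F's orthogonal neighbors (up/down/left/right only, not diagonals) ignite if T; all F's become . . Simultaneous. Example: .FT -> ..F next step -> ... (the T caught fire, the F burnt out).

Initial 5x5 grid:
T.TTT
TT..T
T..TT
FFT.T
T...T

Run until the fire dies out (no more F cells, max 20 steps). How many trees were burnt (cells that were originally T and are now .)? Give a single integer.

Answer: 6

Derivation:
Step 1: +3 fires, +2 burnt (F count now 3)
Step 2: +1 fires, +3 burnt (F count now 1)
Step 3: +2 fires, +1 burnt (F count now 2)
Step 4: +0 fires, +2 burnt (F count now 0)
Fire out after step 4
Initially T: 14, now '.': 17
Total burnt (originally-T cells now '.'): 6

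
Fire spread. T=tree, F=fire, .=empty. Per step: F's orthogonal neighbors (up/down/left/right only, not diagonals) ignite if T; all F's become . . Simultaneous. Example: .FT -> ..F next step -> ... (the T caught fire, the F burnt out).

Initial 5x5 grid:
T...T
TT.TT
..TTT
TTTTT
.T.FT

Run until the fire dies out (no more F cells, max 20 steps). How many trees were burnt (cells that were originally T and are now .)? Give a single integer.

Step 1: +2 fires, +1 burnt (F count now 2)
Step 2: +3 fires, +2 burnt (F count now 3)
Step 3: +4 fires, +3 burnt (F count now 4)
Step 4: +3 fires, +4 burnt (F count now 3)
Step 5: +1 fires, +3 burnt (F count now 1)
Step 6: +0 fires, +1 burnt (F count now 0)
Fire out after step 6
Initially T: 16, now '.': 22
Total burnt (originally-T cells now '.'): 13

Answer: 13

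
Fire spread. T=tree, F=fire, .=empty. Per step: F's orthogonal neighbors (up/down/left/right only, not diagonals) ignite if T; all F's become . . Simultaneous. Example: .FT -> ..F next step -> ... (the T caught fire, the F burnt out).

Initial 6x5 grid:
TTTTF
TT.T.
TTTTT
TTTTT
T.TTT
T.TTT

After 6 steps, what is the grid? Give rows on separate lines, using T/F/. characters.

Step 1: 1 trees catch fire, 1 burn out
  TTTF.
  TT.T.
  TTTTT
  TTTTT
  T.TTT
  T.TTT
Step 2: 2 trees catch fire, 1 burn out
  TTF..
  TT.F.
  TTTTT
  TTTTT
  T.TTT
  T.TTT
Step 3: 2 trees catch fire, 2 burn out
  TF...
  TT...
  TTTFT
  TTTTT
  T.TTT
  T.TTT
Step 4: 5 trees catch fire, 2 burn out
  F....
  TF...
  TTF.F
  TTTFT
  T.TTT
  T.TTT
Step 5: 5 trees catch fire, 5 burn out
  .....
  F....
  TF...
  TTF.F
  T.TFT
  T.TTT
Step 6: 5 trees catch fire, 5 burn out
  .....
  .....
  F....
  TF...
  T.F.F
  T.TFT

.....
.....
F....
TF...
T.F.F
T.TFT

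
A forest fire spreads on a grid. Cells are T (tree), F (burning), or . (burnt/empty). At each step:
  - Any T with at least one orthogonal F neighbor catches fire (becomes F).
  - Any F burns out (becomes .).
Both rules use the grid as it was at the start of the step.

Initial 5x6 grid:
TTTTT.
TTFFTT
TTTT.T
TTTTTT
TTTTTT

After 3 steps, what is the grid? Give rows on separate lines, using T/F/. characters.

Step 1: 6 trees catch fire, 2 burn out
  TTFFT.
  TF..FT
  TTFF.T
  TTTTTT
  TTTTTT
Step 2: 7 trees catch fire, 6 burn out
  TF..F.
  F....F
  TF...T
  TTFFTT
  TTTTTT
Step 3: 7 trees catch fire, 7 burn out
  F.....
  ......
  F....F
  TF..FT
  TTFFTT

F.....
......
F....F
TF..FT
TTFFTT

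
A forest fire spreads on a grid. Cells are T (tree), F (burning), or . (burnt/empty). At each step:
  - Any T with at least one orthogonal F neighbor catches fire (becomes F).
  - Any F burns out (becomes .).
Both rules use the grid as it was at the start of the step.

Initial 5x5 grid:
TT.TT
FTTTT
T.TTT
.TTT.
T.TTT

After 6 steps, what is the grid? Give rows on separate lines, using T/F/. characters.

Step 1: 3 trees catch fire, 1 burn out
  FT.TT
  .FTTT
  F.TTT
  .TTT.
  T.TTT
Step 2: 2 trees catch fire, 3 burn out
  .F.TT
  ..FTT
  ..TTT
  .TTT.
  T.TTT
Step 3: 2 trees catch fire, 2 burn out
  ...TT
  ...FT
  ..FTT
  .TTT.
  T.TTT
Step 4: 4 trees catch fire, 2 burn out
  ...FT
  ....F
  ...FT
  .TFT.
  T.TTT
Step 5: 5 trees catch fire, 4 burn out
  ....F
  .....
  ....F
  .F.F.
  T.FTT
Step 6: 1 trees catch fire, 5 burn out
  .....
  .....
  .....
  .....
  T..FT

.....
.....
.....
.....
T..FT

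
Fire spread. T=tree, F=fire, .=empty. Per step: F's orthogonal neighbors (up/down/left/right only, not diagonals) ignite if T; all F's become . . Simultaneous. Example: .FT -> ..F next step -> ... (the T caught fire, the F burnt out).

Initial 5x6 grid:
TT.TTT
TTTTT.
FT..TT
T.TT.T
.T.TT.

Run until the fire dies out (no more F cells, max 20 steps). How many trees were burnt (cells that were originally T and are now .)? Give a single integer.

Step 1: +3 fires, +1 burnt (F count now 3)
Step 2: +2 fires, +3 burnt (F count now 2)
Step 3: +2 fires, +2 burnt (F count now 2)
Step 4: +1 fires, +2 burnt (F count now 1)
Step 5: +2 fires, +1 burnt (F count now 2)
Step 6: +2 fires, +2 burnt (F count now 2)
Step 7: +2 fires, +2 burnt (F count now 2)
Step 8: +1 fires, +2 burnt (F count now 1)
Step 9: +0 fires, +1 burnt (F count now 0)
Fire out after step 9
Initially T: 20, now '.': 25
Total burnt (originally-T cells now '.'): 15

Answer: 15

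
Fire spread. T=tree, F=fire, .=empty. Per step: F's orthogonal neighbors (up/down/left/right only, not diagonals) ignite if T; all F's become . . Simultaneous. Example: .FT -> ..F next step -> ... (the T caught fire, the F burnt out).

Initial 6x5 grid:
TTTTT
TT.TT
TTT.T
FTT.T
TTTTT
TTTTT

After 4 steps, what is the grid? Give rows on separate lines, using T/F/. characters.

Step 1: 3 trees catch fire, 1 burn out
  TTTTT
  TT.TT
  FTT.T
  .FT.T
  FTTTT
  TTTTT
Step 2: 5 trees catch fire, 3 burn out
  TTTTT
  FT.TT
  .FT.T
  ..F.T
  .FTTT
  FTTTT
Step 3: 5 trees catch fire, 5 burn out
  FTTTT
  .F.TT
  ..F.T
  ....T
  ..FTT
  .FTTT
Step 4: 3 trees catch fire, 5 burn out
  .FTTT
  ...TT
  ....T
  ....T
  ...FT
  ..FTT

.FTTT
...TT
....T
....T
...FT
..FTT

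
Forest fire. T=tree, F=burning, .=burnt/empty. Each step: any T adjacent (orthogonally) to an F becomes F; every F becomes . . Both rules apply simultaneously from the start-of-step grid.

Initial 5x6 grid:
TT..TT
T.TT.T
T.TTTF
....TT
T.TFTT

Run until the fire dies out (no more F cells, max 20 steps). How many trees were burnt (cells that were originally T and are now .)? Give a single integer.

Step 1: +5 fires, +2 burnt (F count now 5)
Step 2: +4 fires, +5 burnt (F count now 4)
Step 3: +3 fires, +4 burnt (F count now 3)
Step 4: +1 fires, +3 burnt (F count now 1)
Step 5: +0 fires, +1 burnt (F count now 0)
Fire out after step 5
Initially T: 18, now '.': 25
Total burnt (originally-T cells now '.'): 13

Answer: 13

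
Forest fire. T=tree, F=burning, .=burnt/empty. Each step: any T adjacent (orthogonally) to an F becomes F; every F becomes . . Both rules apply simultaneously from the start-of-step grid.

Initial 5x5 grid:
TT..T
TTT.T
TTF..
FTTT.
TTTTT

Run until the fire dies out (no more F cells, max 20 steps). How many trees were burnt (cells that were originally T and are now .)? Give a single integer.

Step 1: +6 fires, +2 burnt (F count now 6)
Step 2: +5 fires, +6 burnt (F count now 5)
Step 3: +3 fires, +5 burnt (F count now 3)
Step 4: +1 fires, +3 burnt (F count now 1)
Step 5: +0 fires, +1 burnt (F count now 0)
Fire out after step 5
Initially T: 17, now '.': 23
Total burnt (originally-T cells now '.'): 15

Answer: 15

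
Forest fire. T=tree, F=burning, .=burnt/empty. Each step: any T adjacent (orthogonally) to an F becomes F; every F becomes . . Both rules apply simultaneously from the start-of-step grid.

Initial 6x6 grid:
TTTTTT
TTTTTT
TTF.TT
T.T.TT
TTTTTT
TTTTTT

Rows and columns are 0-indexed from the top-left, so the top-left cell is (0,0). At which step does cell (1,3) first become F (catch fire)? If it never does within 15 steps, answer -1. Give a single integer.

Step 1: cell (1,3)='T' (+3 fires, +1 burnt)
Step 2: cell (1,3)='F' (+5 fires, +3 burnt)
  -> target ignites at step 2
Step 3: cell (1,3)='.' (+8 fires, +5 burnt)
Step 4: cell (1,3)='.' (+8 fires, +8 burnt)
Step 5: cell (1,3)='.' (+6 fires, +8 burnt)
Step 6: cell (1,3)='.' (+2 fires, +6 burnt)
Step 7: cell (1,3)='.' (+0 fires, +2 burnt)
  fire out at step 7

2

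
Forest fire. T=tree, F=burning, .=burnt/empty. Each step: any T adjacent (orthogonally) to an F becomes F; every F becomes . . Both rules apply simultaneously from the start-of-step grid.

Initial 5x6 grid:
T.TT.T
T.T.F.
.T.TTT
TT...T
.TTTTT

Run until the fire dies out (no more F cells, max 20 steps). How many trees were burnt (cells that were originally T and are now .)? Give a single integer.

Step 1: +1 fires, +1 burnt (F count now 1)
Step 2: +2 fires, +1 burnt (F count now 2)
Step 3: +1 fires, +2 burnt (F count now 1)
Step 4: +1 fires, +1 burnt (F count now 1)
Step 5: +1 fires, +1 burnt (F count now 1)
Step 6: +1 fires, +1 burnt (F count now 1)
Step 7: +1 fires, +1 burnt (F count now 1)
Step 8: +1 fires, +1 burnt (F count now 1)
Step 9: +1 fires, +1 burnt (F count now 1)
Step 10: +2 fires, +1 burnt (F count now 2)
Step 11: +0 fires, +2 burnt (F count now 0)
Fire out after step 11
Initially T: 18, now '.': 24
Total burnt (originally-T cells now '.'): 12

Answer: 12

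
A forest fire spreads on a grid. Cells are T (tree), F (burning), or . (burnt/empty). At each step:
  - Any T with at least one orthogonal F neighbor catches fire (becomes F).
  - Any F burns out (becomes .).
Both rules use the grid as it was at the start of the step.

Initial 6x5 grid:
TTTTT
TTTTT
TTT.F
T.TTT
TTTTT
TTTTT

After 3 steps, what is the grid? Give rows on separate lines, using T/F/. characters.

Step 1: 2 trees catch fire, 1 burn out
  TTTTT
  TTTTF
  TTT..
  T.TTF
  TTTTT
  TTTTT
Step 2: 4 trees catch fire, 2 burn out
  TTTTF
  TTTF.
  TTT..
  T.TF.
  TTTTF
  TTTTT
Step 3: 5 trees catch fire, 4 burn out
  TTTF.
  TTF..
  TTT..
  T.F..
  TTTF.
  TTTTF

TTTF.
TTF..
TTT..
T.F..
TTTF.
TTTTF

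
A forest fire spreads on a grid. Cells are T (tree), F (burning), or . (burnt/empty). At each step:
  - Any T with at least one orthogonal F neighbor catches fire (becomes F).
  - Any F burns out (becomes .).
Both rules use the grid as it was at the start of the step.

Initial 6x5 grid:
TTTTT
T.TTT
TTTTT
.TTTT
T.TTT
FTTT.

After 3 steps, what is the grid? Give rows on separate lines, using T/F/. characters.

Step 1: 2 trees catch fire, 1 burn out
  TTTTT
  T.TTT
  TTTTT
  .TTTT
  F.TTT
  .FTT.
Step 2: 1 trees catch fire, 2 burn out
  TTTTT
  T.TTT
  TTTTT
  .TTTT
  ..TTT
  ..FT.
Step 3: 2 trees catch fire, 1 burn out
  TTTTT
  T.TTT
  TTTTT
  .TTTT
  ..FTT
  ...F.

TTTTT
T.TTT
TTTTT
.TTTT
..FTT
...F.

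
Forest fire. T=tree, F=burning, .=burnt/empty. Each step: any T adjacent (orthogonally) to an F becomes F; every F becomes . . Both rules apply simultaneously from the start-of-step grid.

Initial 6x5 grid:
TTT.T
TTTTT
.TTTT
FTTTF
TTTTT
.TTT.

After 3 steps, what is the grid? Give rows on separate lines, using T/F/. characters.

Step 1: 5 trees catch fire, 2 burn out
  TTT.T
  TTTTT
  .TTTF
  .FTF.
  FTTTF
  .TTT.
Step 2: 6 trees catch fire, 5 burn out
  TTT.T
  TTTTF
  .FTF.
  ..F..
  .FTF.
  .TTT.
Step 3: 7 trees catch fire, 6 burn out
  TTT.F
  TFTF.
  ..F..
  .....
  ..F..
  .FTF.

TTT.F
TFTF.
..F..
.....
..F..
.FTF.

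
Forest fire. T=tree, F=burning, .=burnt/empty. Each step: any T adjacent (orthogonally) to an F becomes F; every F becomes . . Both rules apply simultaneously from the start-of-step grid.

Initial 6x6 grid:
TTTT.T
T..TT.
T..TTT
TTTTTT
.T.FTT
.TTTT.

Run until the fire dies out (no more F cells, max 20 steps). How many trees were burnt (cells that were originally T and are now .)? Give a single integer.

Answer: 24

Derivation:
Step 1: +3 fires, +1 burnt (F count now 3)
Step 2: +6 fires, +3 burnt (F count now 6)
Step 3: +5 fires, +6 burnt (F count now 5)
Step 4: +5 fires, +5 burnt (F count now 5)
Step 5: +2 fires, +5 burnt (F count now 2)
Step 6: +2 fires, +2 burnt (F count now 2)
Step 7: +1 fires, +2 burnt (F count now 1)
Step 8: +0 fires, +1 burnt (F count now 0)
Fire out after step 8
Initially T: 25, now '.': 35
Total burnt (originally-T cells now '.'): 24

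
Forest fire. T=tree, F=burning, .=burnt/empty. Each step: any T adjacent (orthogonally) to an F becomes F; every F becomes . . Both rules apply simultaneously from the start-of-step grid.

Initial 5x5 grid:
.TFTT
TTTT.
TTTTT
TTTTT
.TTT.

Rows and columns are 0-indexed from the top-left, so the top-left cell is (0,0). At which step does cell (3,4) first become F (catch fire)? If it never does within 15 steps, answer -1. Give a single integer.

Step 1: cell (3,4)='T' (+3 fires, +1 burnt)
Step 2: cell (3,4)='T' (+4 fires, +3 burnt)
Step 3: cell (3,4)='T' (+4 fires, +4 burnt)
Step 4: cell (3,4)='T' (+5 fires, +4 burnt)
Step 5: cell (3,4)='F' (+4 fires, +5 burnt)
  -> target ignites at step 5
Step 6: cell (3,4)='.' (+0 fires, +4 burnt)
  fire out at step 6

5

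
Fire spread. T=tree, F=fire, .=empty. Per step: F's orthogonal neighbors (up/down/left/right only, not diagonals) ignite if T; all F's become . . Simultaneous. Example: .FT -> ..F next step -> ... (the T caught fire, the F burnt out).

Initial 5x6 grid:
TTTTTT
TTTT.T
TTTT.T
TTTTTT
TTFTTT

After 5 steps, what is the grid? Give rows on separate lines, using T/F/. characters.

Step 1: 3 trees catch fire, 1 burn out
  TTTTTT
  TTTT.T
  TTTT.T
  TTFTTT
  TF.FTT
Step 2: 5 trees catch fire, 3 burn out
  TTTTTT
  TTTT.T
  TTFT.T
  TF.FTT
  F...FT
Step 3: 6 trees catch fire, 5 burn out
  TTTTTT
  TTFT.T
  TF.F.T
  F...FT
  .....F
Step 4: 5 trees catch fire, 6 burn out
  TTFTTT
  TF.F.T
  F....T
  .....F
  ......
Step 5: 4 trees catch fire, 5 burn out
  TF.FTT
  F....T
  .....F
  ......
  ......

TF.FTT
F....T
.....F
......
......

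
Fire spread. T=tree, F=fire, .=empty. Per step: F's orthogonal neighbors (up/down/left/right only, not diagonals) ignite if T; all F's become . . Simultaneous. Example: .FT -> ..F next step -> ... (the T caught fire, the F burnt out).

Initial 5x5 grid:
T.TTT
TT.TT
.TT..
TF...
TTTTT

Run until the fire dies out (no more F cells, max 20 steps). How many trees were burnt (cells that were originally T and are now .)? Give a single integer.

Answer: 11

Derivation:
Step 1: +3 fires, +1 burnt (F count now 3)
Step 2: +4 fires, +3 burnt (F count now 4)
Step 3: +2 fires, +4 burnt (F count now 2)
Step 4: +2 fires, +2 burnt (F count now 2)
Step 5: +0 fires, +2 burnt (F count now 0)
Fire out after step 5
Initially T: 16, now '.': 20
Total burnt (originally-T cells now '.'): 11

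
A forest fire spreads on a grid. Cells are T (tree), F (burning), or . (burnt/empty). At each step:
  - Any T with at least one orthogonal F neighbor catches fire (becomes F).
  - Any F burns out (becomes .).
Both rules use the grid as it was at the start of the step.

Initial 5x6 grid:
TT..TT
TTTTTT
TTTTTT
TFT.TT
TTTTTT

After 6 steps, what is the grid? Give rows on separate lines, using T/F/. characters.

Step 1: 4 trees catch fire, 1 burn out
  TT..TT
  TTTTTT
  TFTTTT
  F.F.TT
  TFTTTT
Step 2: 5 trees catch fire, 4 burn out
  TT..TT
  TFTTTT
  F.FTTT
  ....TT
  F.FTTT
Step 3: 5 trees catch fire, 5 burn out
  TF..TT
  F.FTTT
  ...FTT
  ....TT
  ...FTT
Step 4: 4 trees catch fire, 5 burn out
  F...TT
  ...FTT
  ....FT
  ....TT
  ....FT
Step 5: 4 trees catch fire, 4 burn out
  ....TT
  ....FT
  .....F
  ....FT
  .....F
Step 6: 3 trees catch fire, 4 burn out
  ....FT
  .....F
  ......
  .....F
  ......

....FT
.....F
......
.....F
......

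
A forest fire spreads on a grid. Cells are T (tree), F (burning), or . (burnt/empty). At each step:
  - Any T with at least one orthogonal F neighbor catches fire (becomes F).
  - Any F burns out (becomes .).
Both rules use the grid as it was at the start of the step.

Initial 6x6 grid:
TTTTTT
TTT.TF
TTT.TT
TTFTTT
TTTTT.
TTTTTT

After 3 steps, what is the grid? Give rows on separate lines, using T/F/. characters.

Step 1: 7 trees catch fire, 2 burn out
  TTTTTF
  TTT.F.
  TTF.TF
  TF.FTT
  TTFTT.
  TTTTTT
Step 2: 10 trees catch fire, 7 burn out
  TTTTF.
  TTF...
  TF..F.
  F...FF
  TF.FT.
  TTFTTT
Step 3: 8 trees catch fire, 10 burn out
  TTFF..
  TF....
  F.....
  ......
  F...F.
  TF.FTT

TTFF..
TF....
F.....
......
F...F.
TF.FTT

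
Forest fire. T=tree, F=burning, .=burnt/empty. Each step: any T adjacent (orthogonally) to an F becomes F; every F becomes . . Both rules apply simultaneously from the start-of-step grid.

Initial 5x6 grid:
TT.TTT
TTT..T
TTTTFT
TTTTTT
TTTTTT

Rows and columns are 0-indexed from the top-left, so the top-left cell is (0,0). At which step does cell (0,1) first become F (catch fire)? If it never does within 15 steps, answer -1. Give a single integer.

Step 1: cell (0,1)='T' (+3 fires, +1 burnt)
Step 2: cell (0,1)='T' (+5 fires, +3 burnt)
Step 3: cell (0,1)='T' (+6 fires, +5 burnt)
Step 4: cell (0,1)='T' (+5 fires, +6 burnt)
Step 5: cell (0,1)='F' (+5 fires, +5 burnt)
  -> target ignites at step 5
Step 6: cell (0,1)='.' (+2 fires, +5 burnt)
Step 7: cell (0,1)='.' (+0 fires, +2 burnt)
  fire out at step 7

5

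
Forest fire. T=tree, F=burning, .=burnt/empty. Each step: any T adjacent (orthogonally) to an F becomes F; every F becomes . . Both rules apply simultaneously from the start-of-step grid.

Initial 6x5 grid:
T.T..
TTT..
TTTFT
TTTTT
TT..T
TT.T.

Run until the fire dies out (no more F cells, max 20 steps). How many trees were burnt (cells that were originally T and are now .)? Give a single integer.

Step 1: +3 fires, +1 burnt (F count now 3)
Step 2: +4 fires, +3 burnt (F count now 4)
Step 3: +5 fires, +4 burnt (F count now 5)
Step 4: +3 fires, +5 burnt (F count now 3)
Step 5: +3 fires, +3 burnt (F count now 3)
Step 6: +1 fires, +3 burnt (F count now 1)
Step 7: +0 fires, +1 burnt (F count now 0)
Fire out after step 7
Initially T: 20, now '.': 29
Total burnt (originally-T cells now '.'): 19

Answer: 19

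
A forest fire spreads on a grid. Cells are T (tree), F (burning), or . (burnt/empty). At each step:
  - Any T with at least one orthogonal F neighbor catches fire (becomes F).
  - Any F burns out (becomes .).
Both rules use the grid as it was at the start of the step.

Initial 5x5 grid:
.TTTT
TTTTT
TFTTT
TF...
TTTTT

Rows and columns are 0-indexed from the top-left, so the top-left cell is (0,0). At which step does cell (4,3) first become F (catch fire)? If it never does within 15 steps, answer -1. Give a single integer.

Step 1: cell (4,3)='T' (+5 fires, +2 burnt)
Step 2: cell (4,3)='T' (+6 fires, +5 burnt)
Step 3: cell (4,3)='F' (+4 fires, +6 burnt)
  -> target ignites at step 3
Step 4: cell (4,3)='.' (+3 fires, +4 burnt)
Step 5: cell (4,3)='.' (+1 fires, +3 burnt)
Step 6: cell (4,3)='.' (+0 fires, +1 burnt)
  fire out at step 6

3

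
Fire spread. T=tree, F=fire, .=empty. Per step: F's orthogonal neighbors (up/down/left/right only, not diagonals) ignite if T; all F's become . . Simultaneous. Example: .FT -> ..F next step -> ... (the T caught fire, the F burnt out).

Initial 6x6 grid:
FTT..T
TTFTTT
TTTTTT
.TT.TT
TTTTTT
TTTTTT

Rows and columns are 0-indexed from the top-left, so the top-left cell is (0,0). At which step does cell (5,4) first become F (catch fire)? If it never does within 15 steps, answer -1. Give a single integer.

Step 1: cell (5,4)='T' (+6 fires, +2 burnt)
Step 2: cell (5,4)='T' (+5 fires, +6 burnt)
Step 3: cell (5,4)='T' (+4 fires, +5 burnt)
Step 4: cell (5,4)='T' (+6 fires, +4 burnt)
Step 5: cell (5,4)='T' (+5 fires, +6 burnt)
Step 6: cell (5,4)='F' (+3 fires, +5 burnt)
  -> target ignites at step 6
Step 7: cell (5,4)='.' (+1 fires, +3 burnt)
Step 8: cell (5,4)='.' (+0 fires, +1 burnt)
  fire out at step 8

6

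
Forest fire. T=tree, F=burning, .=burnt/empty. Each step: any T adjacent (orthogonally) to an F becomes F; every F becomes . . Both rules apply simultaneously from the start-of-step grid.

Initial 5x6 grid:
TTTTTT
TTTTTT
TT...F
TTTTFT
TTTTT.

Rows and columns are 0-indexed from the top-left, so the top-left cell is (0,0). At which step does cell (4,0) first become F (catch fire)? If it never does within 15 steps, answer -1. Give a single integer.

Step 1: cell (4,0)='T' (+4 fires, +2 burnt)
Step 2: cell (4,0)='T' (+4 fires, +4 burnt)
Step 3: cell (4,0)='T' (+4 fires, +4 burnt)
Step 4: cell (4,0)='T' (+5 fires, +4 burnt)
Step 5: cell (4,0)='F' (+4 fires, +5 burnt)
  -> target ignites at step 5
Step 6: cell (4,0)='.' (+2 fires, +4 burnt)
Step 7: cell (4,0)='.' (+1 fires, +2 burnt)
Step 8: cell (4,0)='.' (+0 fires, +1 burnt)
  fire out at step 8

5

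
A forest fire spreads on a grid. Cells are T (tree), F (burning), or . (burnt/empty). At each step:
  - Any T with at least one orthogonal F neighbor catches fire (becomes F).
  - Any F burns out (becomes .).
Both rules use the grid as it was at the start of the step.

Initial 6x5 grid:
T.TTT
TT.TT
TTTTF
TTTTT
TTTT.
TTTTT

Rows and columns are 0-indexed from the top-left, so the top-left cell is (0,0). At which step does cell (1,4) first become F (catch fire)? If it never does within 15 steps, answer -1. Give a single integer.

Step 1: cell (1,4)='F' (+3 fires, +1 burnt)
  -> target ignites at step 1
Step 2: cell (1,4)='.' (+4 fires, +3 burnt)
Step 3: cell (1,4)='.' (+4 fires, +4 burnt)
Step 4: cell (1,4)='.' (+6 fires, +4 burnt)
Step 5: cell (1,4)='.' (+5 fires, +6 burnt)
Step 6: cell (1,4)='.' (+3 fires, +5 burnt)
Step 7: cell (1,4)='.' (+1 fires, +3 burnt)
Step 8: cell (1,4)='.' (+0 fires, +1 burnt)
  fire out at step 8

1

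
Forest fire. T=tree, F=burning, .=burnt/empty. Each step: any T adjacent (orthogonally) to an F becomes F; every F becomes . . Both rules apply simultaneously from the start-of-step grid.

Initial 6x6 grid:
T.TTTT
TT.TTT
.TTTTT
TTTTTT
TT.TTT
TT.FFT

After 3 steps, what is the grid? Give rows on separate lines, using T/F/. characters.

Step 1: 3 trees catch fire, 2 burn out
  T.TTTT
  TT.TTT
  .TTTTT
  TTTTTT
  TT.FFT
  TT...F
Step 2: 3 trees catch fire, 3 burn out
  T.TTTT
  TT.TTT
  .TTTTT
  TTTFFT
  TT...F
  TT....
Step 3: 4 trees catch fire, 3 burn out
  T.TTTT
  TT.TTT
  .TTFFT
  TTF..F
  TT....
  TT....

T.TTTT
TT.TTT
.TTFFT
TTF..F
TT....
TT....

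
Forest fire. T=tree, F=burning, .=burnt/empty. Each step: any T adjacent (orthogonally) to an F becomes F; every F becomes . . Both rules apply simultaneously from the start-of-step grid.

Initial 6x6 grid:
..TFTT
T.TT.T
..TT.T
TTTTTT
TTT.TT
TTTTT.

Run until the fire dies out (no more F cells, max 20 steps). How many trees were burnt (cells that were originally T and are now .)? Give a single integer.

Answer: 25

Derivation:
Step 1: +3 fires, +1 burnt (F count now 3)
Step 2: +3 fires, +3 burnt (F count now 3)
Step 3: +3 fires, +3 burnt (F count now 3)
Step 4: +3 fires, +3 burnt (F count now 3)
Step 5: +4 fires, +3 burnt (F count now 4)
Step 6: +5 fires, +4 burnt (F count now 5)
Step 7: +3 fires, +5 burnt (F count now 3)
Step 8: +1 fires, +3 burnt (F count now 1)
Step 9: +0 fires, +1 burnt (F count now 0)
Fire out after step 9
Initially T: 26, now '.': 35
Total burnt (originally-T cells now '.'): 25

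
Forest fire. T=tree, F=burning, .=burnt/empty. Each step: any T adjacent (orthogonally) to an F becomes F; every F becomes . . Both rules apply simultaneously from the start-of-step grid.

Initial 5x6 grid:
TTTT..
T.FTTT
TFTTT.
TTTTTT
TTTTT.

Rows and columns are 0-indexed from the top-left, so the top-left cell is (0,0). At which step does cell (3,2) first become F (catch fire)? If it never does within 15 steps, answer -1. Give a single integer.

Step 1: cell (3,2)='T' (+5 fires, +2 burnt)
Step 2: cell (3,2)='F' (+8 fires, +5 burnt)
  -> target ignites at step 2
Step 3: cell (3,2)='.' (+6 fires, +8 burnt)
Step 4: cell (3,2)='.' (+2 fires, +6 burnt)
Step 5: cell (3,2)='.' (+2 fires, +2 burnt)
Step 6: cell (3,2)='.' (+0 fires, +2 burnt)
  fire out at step 6

2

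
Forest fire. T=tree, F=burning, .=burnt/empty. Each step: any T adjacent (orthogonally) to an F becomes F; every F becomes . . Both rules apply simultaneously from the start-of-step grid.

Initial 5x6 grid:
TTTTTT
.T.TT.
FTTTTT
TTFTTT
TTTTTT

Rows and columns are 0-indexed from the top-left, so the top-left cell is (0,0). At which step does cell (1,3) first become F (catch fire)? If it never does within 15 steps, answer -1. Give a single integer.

Step 1: cell (1,3)='T' (+6 fires, +2 burnt)
Step 2: cell (1,3)='T' (+6 fires, +6 burnt)
Step 3: cell (1,3)='F' (+5 fires, +6 burnt)
  -> target ignites at step 3
Step 4: cell (1,3)='.' (+6 fires, +5 burnt)
Step 5: cell (1,3)='.' (+1 fires, +6 burnt)
Step 6: cell (1,3)='.' (+1 fires, +1 burnt)
Step 7: cell (1,3)='.' (+0 fires, +1 burnt)
  fire out at step 7

3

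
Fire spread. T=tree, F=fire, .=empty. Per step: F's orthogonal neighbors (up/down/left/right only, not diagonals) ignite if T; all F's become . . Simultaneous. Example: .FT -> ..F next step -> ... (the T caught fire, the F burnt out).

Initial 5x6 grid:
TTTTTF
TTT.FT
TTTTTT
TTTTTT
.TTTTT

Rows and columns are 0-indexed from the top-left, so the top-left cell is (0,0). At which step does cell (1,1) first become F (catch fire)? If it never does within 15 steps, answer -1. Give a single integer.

Step 1: cell (1,1)='T' (+3 fires, +2 burnt)
Step 2: cell (1,1)='T' (+4 fires, +3 burnt)
Step 3: cell (1,1)='T' (+5 fires, +4 burnt)
Step 4: cell (1,1)='T' (+6 fires, +5 burnt)
Step 5: cell (1,1)='F' (+5 fires, +6 burnt)
  -> target ignites at step 5
Step 6: cell (1,1)='.' (+3 fires, +5 burnt)
Step 7: cell (1,1)='.' (+0 fires, +3 burnt)
  fire out at step 7

5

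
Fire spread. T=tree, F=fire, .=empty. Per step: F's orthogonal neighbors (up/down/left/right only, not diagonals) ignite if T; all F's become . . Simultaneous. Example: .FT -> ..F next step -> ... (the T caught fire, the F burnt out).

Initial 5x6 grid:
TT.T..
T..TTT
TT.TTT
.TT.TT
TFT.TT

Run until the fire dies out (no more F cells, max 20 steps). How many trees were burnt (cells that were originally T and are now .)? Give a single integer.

Step 1: +3 fires, +1 burnt (F count now 3)
Step 2: +2 fires, +3 burnt (F count now 2)
Step 3: +1 fires, +2 burnt (F count now 1)
Step 4: +1 fires, +1 burnt (F count now 1)
Step 5: +1 fires, +1 burnt (F count now 1)
Step 6: +1 fires, +1 burnt (F count now 1)
Step 7: +0 fires, +1 burnt (F count now 0)
Fire out after step 7
Initially T: 20, now '.': 19
Total burnt (originally-T cells now '.'): 9

Answer: 9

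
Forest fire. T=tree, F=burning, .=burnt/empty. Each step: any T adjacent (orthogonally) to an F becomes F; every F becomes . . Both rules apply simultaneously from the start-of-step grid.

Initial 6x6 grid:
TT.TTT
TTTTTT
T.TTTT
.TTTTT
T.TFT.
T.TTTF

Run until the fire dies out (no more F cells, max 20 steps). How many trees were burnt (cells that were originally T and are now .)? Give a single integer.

Step 1: +5 fires, +2 burnt (F count now 5)
Step 2: +4 fires, +5 burnt (F count now 4)
Step 3: +5 fires, +4 burnt (F count now 5)
Step 4: +4 fires, +5 burnt (F count now 4)
Step 5: +3 fires, +4 burnt (F count now 3)
Step 6: +3 fires, +3 burnt (F count now 3)
Step 7: +2 fires, +3 burnt (F count now 2)
Step 8: +0 fires, +2 burnt (F count now 0)
Fire out after step 8
Initially T: 28, now '.': 34
Total burnt (originally-T cells now '.'): 26

Answer: 26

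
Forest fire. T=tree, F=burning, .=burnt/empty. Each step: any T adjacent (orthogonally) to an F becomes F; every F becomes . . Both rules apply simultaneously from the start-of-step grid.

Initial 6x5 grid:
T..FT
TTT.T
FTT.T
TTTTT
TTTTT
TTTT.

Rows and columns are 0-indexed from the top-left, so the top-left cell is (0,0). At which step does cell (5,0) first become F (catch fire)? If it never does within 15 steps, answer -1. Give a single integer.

Step 1: cell (5,0)='T' (+4 fires, +2 burnt)
Step 2: cell (5,0)='T' (+6 fires, +4 burnt)
Step 3: cell (5,0)='F' (+5 fires, +6 burnt)
  -> target ignites at step 3
Step 4: cell (5,0)='.' (+4 fires, +5 burnt)
Step 5: cell (5,0)='.' (+3 fires, +4 burnt)
Step 6: cell (5,0)='.' (+1 fires, +3 burnt)
Step 7: cell (5,0)='.' (+0 fires, +1 burnt)
  fire out at step 7

3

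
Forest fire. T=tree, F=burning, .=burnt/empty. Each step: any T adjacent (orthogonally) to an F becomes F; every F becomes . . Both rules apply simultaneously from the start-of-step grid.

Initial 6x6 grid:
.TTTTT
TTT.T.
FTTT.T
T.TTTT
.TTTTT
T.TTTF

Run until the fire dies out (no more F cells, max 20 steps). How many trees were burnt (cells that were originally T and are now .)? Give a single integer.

Step 1: +5 fires, +2 burnt (F count now 5)
Step 2: +5 fires, +5 burnt (F count now 5)
Step 3: +8 fires, +5 burnt (F count now 8)
Step 4: +3 fires, +8 burnt (F count now 3)
Step 5: +2 fires, +3 burnt (F count now 2)
Step 6: +1 fires, +2 burnt (F count now 1)
Step 7: +2 fires, +1 burnt (F count now 2)
Step 8: +0 fires, +2 burnt (F count now 0)
Fire out after step 8
Initially T: 27, now '.': 35
Total burnt (originally-T cells now '.'): 26

Answer: 26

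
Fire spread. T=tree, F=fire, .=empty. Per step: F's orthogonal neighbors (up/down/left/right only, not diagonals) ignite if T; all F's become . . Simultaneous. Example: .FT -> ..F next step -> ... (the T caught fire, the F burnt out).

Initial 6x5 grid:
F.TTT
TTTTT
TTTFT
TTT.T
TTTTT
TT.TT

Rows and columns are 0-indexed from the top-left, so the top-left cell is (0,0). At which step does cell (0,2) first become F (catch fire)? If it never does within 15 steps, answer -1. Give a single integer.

Step 1: cell (0,2)='T' (+4 fires, +2 burnt)
Step 2: cell (0,2)='T' (+8 fires, +4 burnt)
Step 3: cell (0,2)='F' (+6 fires, +8 burnt)
  -> target ignites at step 3
Step 4: cell (0,2)='.' (+4 fires, +6 burnt)
Step 5: cell (0,2)='.' (+3 fires, +4 burnt)
Step 6: cell (0,2)='.' (+0 fires, +3 burnt)
  fire out at step 6

3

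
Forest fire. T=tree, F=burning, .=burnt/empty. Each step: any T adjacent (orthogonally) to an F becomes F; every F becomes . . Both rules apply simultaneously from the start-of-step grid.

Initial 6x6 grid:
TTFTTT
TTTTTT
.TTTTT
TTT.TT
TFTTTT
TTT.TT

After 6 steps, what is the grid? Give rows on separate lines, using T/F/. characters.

Step 1: 7 trees catch fire, 2 burn out
  TF.FTT
  TTFTTT
  .TTTTT
  TFT.TT
  F.FTTT
  TFT.TT
Step 2: 11 trees catch fire, 7 burn out
  F...FT
  TF.FTT
  .FFTTT
  F.F.TT
  ...FTT
  F.F.TT
Step 3: 5 trees catch fire, 11 burn out
  .....F
  F...FT
  ...FTT
  ....TT
  ....FT
  ....TT
Step 4: 5 trees catch fire, 5 burn out
  ......
  .....F
  ....FT
  ....FT
  .....F
  ....FT
Step 5: 3 trees catch fire, 5 burn out
  ......
  ......
  .....F
  .....F
  ......
  .....F
Step 6: 0 trees catch fire, 3 burn out
  ......
  ......
  ......
  ......
  ......
  ......

......
......
......
......
......
......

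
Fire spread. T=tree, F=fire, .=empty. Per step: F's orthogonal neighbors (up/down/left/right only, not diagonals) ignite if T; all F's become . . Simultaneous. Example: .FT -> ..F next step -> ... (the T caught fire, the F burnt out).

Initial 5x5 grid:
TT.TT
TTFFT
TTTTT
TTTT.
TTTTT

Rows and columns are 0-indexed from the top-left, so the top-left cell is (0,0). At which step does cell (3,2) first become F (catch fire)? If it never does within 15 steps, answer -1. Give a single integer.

Step 1: cell (3,2)='T' (+5 fires, +2 burnt)
Step 2: cell (3,2)='F' (+7 fires, +5 burnt)
  -> target ignites at step 2
Step 3: cell (3,2)='.' (+5 fires, +7 burnt)
Step 4: cell (3,2)='.' (+3 fires, +5 burnt)
Step 5: cell (3,2)='.' (+1 fires, +3 burnt)
Step 6: cell (3,2)='.' (+0 fires, +1 burnt)
  fire out at step 6

2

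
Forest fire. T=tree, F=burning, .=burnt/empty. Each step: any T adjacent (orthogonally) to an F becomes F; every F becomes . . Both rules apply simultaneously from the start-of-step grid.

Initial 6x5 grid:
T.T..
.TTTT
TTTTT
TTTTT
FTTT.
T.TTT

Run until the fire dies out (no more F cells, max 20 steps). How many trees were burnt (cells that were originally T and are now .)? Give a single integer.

Step 1: +3 fires, +1 burnt (F count now 3)
Step 2: +3 fires, +3 burnt (F count now 3)
Step 3: +4 fires, +3 burnt (F count now 4)
Step 4: +4 fires, +4 burnt (F count now 4)
Step 5: +4 fires, +4 burnt (F count now 4)
Step 6: +3 fires, +4 burnt (F count now 3)
Step 7: +1 fires, +3 burnt (F count now 1)
Step 8: +0 fires, +1 burnt (F count now 0)
Fire out after step 8
Initially T: 23, now '.': 29
Total burnt (originally-T cells now '.'): 22

Answer: 22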